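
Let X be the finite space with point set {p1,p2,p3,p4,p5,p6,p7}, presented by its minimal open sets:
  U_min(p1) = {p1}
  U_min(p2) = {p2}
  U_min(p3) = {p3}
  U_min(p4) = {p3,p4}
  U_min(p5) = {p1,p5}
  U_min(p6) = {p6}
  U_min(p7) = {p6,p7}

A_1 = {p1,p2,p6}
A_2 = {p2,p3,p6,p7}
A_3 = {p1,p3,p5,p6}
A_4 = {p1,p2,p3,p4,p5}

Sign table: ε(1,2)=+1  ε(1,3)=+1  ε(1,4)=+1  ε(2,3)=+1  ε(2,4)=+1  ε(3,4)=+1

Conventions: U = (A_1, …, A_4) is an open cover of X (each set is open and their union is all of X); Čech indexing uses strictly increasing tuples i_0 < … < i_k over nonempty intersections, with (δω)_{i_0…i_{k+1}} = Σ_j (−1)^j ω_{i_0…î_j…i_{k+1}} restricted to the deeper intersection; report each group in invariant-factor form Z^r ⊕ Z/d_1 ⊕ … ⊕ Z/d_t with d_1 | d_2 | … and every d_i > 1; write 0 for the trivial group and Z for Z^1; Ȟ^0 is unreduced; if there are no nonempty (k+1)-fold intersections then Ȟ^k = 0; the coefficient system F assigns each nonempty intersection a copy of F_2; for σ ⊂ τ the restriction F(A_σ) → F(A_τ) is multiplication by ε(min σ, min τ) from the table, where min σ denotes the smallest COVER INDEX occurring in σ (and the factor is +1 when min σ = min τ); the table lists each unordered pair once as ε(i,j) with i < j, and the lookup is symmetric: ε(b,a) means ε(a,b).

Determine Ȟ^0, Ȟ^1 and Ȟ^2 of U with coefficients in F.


nonempty intersections:
  A12={p2,p6} A13={p1,p6} A14={p1,p2} A23={p3,p6} A24={p2,p3} A34={p1,p3,p5}
  A123={p6} A124={p2} A134={p1} A234={p3}
C dims 4,6,4; δ0: rk_F2 3; δ1: rk_F2 3
Ȟ^0: (4−3)−0=1 ⇒ Z/2
Ȟ^1: (6−3)−3=0 ⇒ 0
Ȟ^2: (4−0)−3=1 ⇒ Z/2

Ȟ^0 ≅ Z/2, Ȟ^1 ≅ 0, Ȟ^2 ≅ Z/2


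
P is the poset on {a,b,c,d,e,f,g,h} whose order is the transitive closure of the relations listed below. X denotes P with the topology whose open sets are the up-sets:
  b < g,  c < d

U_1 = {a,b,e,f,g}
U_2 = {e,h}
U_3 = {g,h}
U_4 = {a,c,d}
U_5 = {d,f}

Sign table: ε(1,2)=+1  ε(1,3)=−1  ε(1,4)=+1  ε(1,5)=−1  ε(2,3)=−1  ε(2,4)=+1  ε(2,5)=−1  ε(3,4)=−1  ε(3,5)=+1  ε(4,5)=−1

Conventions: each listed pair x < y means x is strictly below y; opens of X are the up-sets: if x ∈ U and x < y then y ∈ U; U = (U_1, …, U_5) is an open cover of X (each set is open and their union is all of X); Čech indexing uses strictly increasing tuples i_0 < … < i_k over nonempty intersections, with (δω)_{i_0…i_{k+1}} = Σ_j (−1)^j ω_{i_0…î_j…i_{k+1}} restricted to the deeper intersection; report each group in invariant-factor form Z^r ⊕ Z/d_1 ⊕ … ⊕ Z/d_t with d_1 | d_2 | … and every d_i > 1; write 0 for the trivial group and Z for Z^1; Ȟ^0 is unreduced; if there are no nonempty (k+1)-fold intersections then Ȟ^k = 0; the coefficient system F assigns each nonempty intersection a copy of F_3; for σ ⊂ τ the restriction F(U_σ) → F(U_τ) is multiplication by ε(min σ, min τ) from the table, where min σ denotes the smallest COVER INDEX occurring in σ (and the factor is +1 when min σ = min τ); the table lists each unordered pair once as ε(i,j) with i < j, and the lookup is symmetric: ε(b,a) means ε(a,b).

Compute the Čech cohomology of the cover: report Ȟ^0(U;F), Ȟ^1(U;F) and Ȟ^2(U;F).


Ȟ^0 = Z/3, Ȟ^1 = Z/3 ⊕ Z/3 and Ȟ^2 = 0

cover nerve:
  U12={e} U13={g} U14={a} U15={f} U23={h} U45={d}
C dims 5,6; δ0: rk_F3 4
Ȟ^0: (5−4)−0=1 ⇒ Z/3
Ȟ^1: (6−0)−4=2 ⇒ Z/3 ⊕ Z/3
Ȟ^2: (0−0)−0=0 ⇒ 0


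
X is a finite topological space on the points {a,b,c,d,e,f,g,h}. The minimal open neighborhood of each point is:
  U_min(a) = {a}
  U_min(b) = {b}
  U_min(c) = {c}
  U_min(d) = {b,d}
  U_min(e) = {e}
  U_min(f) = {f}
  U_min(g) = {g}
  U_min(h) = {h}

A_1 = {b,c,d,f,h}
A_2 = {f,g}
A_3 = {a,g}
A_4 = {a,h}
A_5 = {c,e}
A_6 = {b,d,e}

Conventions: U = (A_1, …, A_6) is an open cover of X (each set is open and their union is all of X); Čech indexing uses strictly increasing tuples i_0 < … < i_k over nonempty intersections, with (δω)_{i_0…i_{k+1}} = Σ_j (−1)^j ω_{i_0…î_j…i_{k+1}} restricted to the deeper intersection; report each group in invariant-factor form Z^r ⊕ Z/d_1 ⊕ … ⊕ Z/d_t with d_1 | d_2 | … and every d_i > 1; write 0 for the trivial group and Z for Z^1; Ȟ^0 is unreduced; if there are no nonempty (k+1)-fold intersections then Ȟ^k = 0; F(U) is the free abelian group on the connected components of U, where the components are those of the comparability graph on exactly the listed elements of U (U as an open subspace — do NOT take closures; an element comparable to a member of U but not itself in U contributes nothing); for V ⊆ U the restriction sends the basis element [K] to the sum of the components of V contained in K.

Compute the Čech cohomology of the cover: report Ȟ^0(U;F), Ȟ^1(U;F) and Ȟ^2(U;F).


Ȟ^0(U;F) ≅ Z^7, Ȟ^1(U;F) ≅ 0 and Ȟ^2(U;F) ≅ 0

nerve of the cover:
  A12={f} A14={h} A15={c} A16={b,d} A23={g} A34={a} A56={e}
components per intersection:
  A1: {b,d} {c} {f} {h}
  A2: {f} {g}
  A3: {a} {g}
  A4: {a} {h}
  A5: {c} {e}
  A6: {b,d} {e}
  A12: {f}
  A14: {h}
  A15: {c}
  A16: {b,d}
  A23: {g}
  A34: {a}
  A56: {e}
C dims 14,7; δ0: rk 7, SNF 1^7
Ȟ^0 = (14 − 7) − 0 = 7, so Ȟ^0 ≅ Z^7
Ȟ^1 = (7 − 0) − 7 = 0, so Ȟ^1 ≅ 0
Ȟ^2 = (0 − 0) − 0 = 0, so Ȟ^2 ≅ 0


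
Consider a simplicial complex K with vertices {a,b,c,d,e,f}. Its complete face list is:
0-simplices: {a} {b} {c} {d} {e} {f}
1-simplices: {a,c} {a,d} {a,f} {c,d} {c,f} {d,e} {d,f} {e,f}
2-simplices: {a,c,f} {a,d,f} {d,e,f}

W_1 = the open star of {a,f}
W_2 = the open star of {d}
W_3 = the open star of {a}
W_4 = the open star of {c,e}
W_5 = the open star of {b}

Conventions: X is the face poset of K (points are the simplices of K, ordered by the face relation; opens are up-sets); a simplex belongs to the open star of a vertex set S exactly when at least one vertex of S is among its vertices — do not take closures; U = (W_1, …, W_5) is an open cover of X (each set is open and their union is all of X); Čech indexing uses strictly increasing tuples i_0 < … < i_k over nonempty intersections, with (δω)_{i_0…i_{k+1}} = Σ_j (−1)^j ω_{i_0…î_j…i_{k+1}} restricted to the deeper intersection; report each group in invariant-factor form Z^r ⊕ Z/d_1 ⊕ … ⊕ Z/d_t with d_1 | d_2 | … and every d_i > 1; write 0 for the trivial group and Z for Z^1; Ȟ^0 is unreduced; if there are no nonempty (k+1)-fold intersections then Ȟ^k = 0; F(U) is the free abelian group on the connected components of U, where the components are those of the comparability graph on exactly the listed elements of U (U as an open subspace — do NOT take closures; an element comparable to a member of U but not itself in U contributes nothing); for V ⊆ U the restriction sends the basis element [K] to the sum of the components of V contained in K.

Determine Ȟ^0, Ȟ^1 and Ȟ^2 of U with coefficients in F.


Ȟ^0 = Z^2, Ȟ^1 = Z and Ȟ^2 = 0

cover nerve:
  W1={{a},{f},{a,c},{a,d},{a,f},{c,f},{d,f},{e,f},{a,c,f},{a,d,f},{d,e,f}} W2={{d},{a,d},{c,d},{d,e},{d,f},{a,d,f},{d,e,f}} W3={{a},{a,c},{a,d},{a,f},{a,c,f},{a,d,f}} W4={{c},{e},{a,c},{c,d},{c,f},{d,e},{e,f},{a,c,f},{d,e,f}} W5={{b}}
  W12={{a,d},{d,f},{a,d,f},{d,e,f}} W13={{a},{a,c},{a,d},{a,f},{a,c,f},{a,d,f}} W14={{a,c},{c,f},{e,f},{a,c,f},{d,e,f}} W23={{a,d},{a,d,f}} W24={{c,d},{d,e},{d,e,f}} W34={{a,c},{a,c,f}}
  W123={{a,d},{a,d,f}} W124={{d,e,f}} W134={{a,c},{a,c,f}}
components per intersection:
  W1: {{a},{f},{a,c},{a,d},{a,f},{c,f},{d,f},{e,f},{a,c,f},{a,d,f},{d,e,f}}
  W2: {{d},{a,d},{c,d},{d,e},{d,f},{a,d,f},{d,e,f}}
  W3: {{a},{a,c},{a,d},{a,f},{a,c,f},{a,d,f}}
  W4: {{c},{a,c},{c,d},{c,f},{a,c,f}} {{e},{d,e},{e,f},{d,e,f}}
  W5: {{b}}
  W12: {{a,d},{d,f},{a,d,f},{d,e,f}}
  W13: {{a},{a,c},{a,d},{a,f},{a,c,f},{a,d,f}}
  W14: {{a,c},{c,f},{a,c,f}} {{e,f},{d,e,f}}
  W23: {{a,d},{a,d,f}}
  W24: {{c,d}} {{d,e},{d,e,f}}
  W34: {{a,c},{a,c,f}}
  W123: {{a,d},{a,d,f}}
  W124: {{d,e,f}}
  W134: {{a,c},{a,c,f}}
C dims 6,8,3; δ0: rk 4, SNF 1^4; δ1: rk 3, SNF 1^3
Ȟ^0: (6−4)−0=2 ⇒ Z^2
Ȟ^1: (8−3)−4=1 ⇒ Z
Ȟ^2: (3−0)−3=0 ⇒ 0


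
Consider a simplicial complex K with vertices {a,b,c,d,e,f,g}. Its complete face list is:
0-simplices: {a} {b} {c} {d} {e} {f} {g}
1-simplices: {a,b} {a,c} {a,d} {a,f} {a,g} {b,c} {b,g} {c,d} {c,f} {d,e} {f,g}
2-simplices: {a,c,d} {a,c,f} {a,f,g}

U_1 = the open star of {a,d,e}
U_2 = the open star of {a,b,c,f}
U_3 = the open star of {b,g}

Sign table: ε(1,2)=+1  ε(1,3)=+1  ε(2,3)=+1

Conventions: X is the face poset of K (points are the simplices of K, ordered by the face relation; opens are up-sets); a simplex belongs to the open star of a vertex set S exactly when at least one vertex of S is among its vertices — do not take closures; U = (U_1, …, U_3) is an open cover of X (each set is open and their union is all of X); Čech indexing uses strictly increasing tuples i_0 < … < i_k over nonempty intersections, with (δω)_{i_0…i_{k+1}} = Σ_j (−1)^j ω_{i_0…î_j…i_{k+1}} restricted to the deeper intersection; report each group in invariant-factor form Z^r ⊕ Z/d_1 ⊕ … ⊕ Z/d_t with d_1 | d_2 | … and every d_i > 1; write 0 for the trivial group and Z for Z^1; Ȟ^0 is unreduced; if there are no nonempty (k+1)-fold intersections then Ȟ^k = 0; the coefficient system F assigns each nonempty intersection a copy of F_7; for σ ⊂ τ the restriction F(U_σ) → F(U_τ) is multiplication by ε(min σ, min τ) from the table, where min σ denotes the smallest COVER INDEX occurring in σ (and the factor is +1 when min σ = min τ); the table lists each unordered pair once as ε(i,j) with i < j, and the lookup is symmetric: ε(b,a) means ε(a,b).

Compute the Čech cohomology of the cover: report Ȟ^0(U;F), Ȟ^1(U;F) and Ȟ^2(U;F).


nerve simplices:
  U1={{a},{d},{e},{a,b},{a,c},{a,d},{a,f},{a,g},{c,d},{d,e},{a,c,d},{a,c,f},{a,f,g}} U2={{a},{b},{c},{f},{a,b},{a,c},{a,d},{a,f},{a,g},{b,c},{b,g},{c,d},{c,f},{f,g},{a,c,d},{a,c,f},{a,f,g}} U3={{b},{g},{a,b},{a,g},{b,c},{b,g},{f,g},{a,f,g}}
  U12={{a},{a,b},{a,c},{a,d},{a,f},{a,g},{c,d},{a,c,d},{a,c,f},{a,f,g}} U13={{a,b},{a,g},{a,f,g}} U23={{b},{a,b},{a,g},{b,c},{b,g},{f,g},{a,f,g}}
  U123={{a,b},{a,g},{a,f,g}}
C dims 3,3,1; δ0: rk_F7 2; δ1: rk_F7 1
degree 0: 3−2−0 = 1 → Ȟ^0 ≅ Z/7
degree 1: 3−1−2 = 0 → Ȟ^1 ≅ 0
degree 2: 1−0−1 = 0 → Ȟ^2 ≅ 0

Ȟ^0 = Z/7,  Ȟ^1 = 0,  Ȟ^2 = 0


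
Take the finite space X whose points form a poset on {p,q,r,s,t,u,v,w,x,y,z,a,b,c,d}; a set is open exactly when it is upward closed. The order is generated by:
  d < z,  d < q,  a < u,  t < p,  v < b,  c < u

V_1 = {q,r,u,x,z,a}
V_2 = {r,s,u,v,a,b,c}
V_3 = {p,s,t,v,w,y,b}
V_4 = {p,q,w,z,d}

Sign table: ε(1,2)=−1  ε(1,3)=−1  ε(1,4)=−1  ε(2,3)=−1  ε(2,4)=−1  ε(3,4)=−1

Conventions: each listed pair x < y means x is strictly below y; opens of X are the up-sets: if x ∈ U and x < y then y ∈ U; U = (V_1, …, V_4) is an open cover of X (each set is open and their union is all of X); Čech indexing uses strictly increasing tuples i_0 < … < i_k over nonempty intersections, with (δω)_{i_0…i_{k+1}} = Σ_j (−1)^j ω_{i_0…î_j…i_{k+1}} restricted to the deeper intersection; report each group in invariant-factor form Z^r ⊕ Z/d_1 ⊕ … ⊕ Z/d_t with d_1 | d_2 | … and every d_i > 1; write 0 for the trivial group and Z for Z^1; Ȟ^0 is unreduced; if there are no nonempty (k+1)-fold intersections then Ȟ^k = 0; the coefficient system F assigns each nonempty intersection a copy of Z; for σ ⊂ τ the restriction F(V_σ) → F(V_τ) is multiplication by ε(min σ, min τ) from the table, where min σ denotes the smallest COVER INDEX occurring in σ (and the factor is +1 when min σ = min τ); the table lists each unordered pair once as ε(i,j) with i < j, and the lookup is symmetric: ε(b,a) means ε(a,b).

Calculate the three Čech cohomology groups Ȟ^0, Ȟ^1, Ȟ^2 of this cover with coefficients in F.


nonempty intersections:
  V12={r,u,a} V14={q,z} V23={s,v,b} V34={p,w}
C dims 4,4; δ0: rk 3, SNF 1^3
Ȟ^0: (4−3)−0=1 ⇒ Z
Ȟ^1: (4−0)−3=1 ⇒ Z
Ȟ^2: (0−0)−0=0 ⇒ 0

Ȟ^0 ≅ Z, Ȟ^1 ≅ Z and Ȟ^2 ≅ 0


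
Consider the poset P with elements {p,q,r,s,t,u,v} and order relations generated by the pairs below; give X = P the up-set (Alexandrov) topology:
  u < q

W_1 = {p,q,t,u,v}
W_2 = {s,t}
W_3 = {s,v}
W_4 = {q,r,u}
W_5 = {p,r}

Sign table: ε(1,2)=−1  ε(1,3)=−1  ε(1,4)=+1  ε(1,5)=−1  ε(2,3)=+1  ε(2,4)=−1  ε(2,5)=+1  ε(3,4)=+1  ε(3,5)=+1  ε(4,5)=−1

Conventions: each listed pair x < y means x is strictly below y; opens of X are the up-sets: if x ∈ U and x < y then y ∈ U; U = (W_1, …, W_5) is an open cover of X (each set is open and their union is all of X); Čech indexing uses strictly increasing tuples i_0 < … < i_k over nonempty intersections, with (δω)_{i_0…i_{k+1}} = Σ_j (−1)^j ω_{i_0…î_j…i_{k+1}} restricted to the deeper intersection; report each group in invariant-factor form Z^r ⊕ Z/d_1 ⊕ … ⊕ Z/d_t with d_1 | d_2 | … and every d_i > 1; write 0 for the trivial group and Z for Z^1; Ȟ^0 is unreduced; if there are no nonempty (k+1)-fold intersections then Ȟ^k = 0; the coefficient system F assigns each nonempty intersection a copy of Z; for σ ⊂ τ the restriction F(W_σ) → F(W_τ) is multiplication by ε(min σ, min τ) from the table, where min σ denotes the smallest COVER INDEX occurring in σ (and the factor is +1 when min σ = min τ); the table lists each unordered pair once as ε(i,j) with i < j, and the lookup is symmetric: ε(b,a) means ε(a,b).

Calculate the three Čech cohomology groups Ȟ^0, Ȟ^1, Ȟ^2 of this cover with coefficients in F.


nerve simplices:
  W12={t} W13={v} W14={q,u} W15={p} W23={s} W45={r}
C dims 5,6; δ0: rk 4, SNF 1^4
degree 0: 5−4−0 = 1 → Ȟ^0 ≅ Z
degree 1: 6−0−4 = 2 → Ȟ^1 ≅ Z^2
degree 2: 0−0−0 = 0 → Ȟ^2 ≅ 0

Ȟ^0 ≅ Z,  Ȟ^1 ≅ Z^2,  Ȟ^2 ≅ 0


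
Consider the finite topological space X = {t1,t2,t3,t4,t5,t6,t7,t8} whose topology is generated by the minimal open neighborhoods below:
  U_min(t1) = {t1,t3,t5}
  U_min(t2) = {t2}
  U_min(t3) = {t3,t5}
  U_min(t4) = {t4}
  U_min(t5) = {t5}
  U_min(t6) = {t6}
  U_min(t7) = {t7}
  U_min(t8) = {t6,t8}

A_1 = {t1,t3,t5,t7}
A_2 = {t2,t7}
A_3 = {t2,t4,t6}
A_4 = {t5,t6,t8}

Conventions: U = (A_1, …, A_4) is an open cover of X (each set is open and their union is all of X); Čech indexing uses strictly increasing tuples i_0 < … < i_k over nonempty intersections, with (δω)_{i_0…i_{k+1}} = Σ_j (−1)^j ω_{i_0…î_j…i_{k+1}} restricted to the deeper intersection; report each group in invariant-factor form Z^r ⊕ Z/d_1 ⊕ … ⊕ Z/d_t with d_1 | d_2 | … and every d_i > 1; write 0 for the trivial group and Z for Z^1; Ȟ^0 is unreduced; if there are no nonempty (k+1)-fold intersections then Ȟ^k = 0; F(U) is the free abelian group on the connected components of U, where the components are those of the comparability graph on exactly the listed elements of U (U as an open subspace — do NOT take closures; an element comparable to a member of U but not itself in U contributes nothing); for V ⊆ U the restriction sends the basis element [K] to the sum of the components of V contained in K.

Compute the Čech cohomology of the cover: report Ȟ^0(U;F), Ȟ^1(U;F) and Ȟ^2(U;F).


Ȟ^0 ≅ Z^5, Ȟ^1 ≅ 0 and Ȟ^2 ≅ 0

nonempty overlaps:
  A12={t7} A14={t5} A23={t2} A34={t6}
components per intersection:
  A1: {t1,t3,t5} {t7}
  A2: {t2} {t7}
  A3: {t2} {t4} {t6}
  A4: {t5} {t6,t8}
  A12: {t7}
  A14: {t5}
  A23: {t2}
  A34: {t6}
C dims 9,4; δ0: rk 4, SNF 1^4
degree 0: 9−4−0 = 5 → Ȟ^0 ≅ Z^5
degree 1: 4−0−4 = 0 → Ȟ^1 ≅ 0
degree 2: 0−0−0 = 0 → Ȟ^2 ≅ 0


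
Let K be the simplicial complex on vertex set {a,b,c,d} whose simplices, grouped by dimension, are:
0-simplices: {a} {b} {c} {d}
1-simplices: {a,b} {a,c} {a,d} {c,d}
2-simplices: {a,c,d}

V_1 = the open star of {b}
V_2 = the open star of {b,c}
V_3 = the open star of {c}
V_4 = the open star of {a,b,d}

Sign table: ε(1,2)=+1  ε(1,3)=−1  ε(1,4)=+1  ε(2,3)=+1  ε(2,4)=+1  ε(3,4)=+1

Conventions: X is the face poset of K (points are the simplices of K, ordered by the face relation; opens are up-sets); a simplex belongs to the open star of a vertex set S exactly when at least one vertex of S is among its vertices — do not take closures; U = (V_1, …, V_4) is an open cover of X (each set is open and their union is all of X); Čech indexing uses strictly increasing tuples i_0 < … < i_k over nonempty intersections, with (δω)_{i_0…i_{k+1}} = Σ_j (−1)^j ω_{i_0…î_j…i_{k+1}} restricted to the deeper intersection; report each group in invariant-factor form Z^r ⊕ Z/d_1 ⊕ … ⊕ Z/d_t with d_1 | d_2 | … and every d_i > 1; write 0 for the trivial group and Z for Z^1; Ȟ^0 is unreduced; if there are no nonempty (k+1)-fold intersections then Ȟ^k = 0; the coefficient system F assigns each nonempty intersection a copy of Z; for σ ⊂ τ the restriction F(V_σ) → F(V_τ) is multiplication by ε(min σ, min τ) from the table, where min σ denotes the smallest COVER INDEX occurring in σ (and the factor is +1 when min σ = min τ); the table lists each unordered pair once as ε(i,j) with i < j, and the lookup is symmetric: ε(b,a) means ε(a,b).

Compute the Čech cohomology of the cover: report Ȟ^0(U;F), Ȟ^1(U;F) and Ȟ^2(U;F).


Ȟ^0 = Z, Ȟ^1 = 0 and Ȟ^2 = 0

nonempty overlaps:
  V1={{b},{a,b}} V2={{b},{c},{a,b},{a,c},{c,d},{a,c,d}} V3={{c},{a,c},{c,d},{a,c,d}} V4={{a},{b},{d},{a,b},{a,c},{a,d},{c,d},{a,c,d}}
  V12={{b},{a,b}} V14={{b},{a,b}} V23={{c},{a,c},{c,d},{a,c,d}} V24={{b},{a,b},{a,c},{c,d},{a,c,d}} V34={{a,c},{c,d},{a,c,d}}
  V124={{b},{a,b}} V234={{a,c},{c,d},{a,c,d}}
C dims 4,5,2; δ0: rk 3, SNF 1^3; δ1: rk 2, SNF 1^2
degree 0: 4−3−0 = 1 → Ȟ^0 ≅ Z
degree 1: 5−2−3 = 0 → Ȟ^1 ≅ 0
degree 2: 2−0−2 = 0 → Ȟ^2 ≅ 0


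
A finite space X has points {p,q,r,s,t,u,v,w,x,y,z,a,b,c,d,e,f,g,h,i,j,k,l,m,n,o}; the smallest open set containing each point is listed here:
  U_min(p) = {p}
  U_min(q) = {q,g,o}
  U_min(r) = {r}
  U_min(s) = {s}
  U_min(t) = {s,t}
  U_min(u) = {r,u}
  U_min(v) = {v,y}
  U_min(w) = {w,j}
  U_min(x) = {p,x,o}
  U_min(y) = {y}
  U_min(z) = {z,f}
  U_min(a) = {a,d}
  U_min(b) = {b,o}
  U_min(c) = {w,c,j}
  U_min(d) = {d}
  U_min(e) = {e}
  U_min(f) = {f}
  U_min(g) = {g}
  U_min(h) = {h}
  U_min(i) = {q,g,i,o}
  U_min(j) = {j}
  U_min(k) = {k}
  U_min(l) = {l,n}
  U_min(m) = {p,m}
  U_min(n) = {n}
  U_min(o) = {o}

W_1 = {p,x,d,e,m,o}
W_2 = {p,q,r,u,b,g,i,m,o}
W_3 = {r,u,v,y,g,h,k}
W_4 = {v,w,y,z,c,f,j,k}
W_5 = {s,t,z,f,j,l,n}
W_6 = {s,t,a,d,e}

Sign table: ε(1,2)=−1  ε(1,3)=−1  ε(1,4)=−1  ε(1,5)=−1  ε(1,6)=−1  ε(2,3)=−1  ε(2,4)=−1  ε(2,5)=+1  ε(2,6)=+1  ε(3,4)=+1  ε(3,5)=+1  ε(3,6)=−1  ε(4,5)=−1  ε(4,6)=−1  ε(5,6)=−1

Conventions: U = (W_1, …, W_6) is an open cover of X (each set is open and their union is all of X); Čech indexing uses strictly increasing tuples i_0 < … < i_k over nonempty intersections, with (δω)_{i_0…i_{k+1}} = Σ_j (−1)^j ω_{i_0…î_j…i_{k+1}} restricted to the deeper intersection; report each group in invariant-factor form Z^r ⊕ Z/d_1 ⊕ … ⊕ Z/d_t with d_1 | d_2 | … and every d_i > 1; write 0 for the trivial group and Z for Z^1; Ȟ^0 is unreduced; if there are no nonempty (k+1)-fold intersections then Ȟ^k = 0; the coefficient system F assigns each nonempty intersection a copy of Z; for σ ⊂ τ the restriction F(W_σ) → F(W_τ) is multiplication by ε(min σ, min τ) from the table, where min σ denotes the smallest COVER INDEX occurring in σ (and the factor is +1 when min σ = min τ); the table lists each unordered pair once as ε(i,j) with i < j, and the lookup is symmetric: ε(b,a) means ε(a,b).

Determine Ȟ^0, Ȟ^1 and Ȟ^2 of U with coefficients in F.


nonempty intersections:
  W12={p,m,o} W16={d,e} W23={r,u,g} W34={v,y,k} W45={z,f,j} W56={s,t}
C dims 6,6; δ0: rk 6, SNF 1^5·2
Ȟ^0: (6−6)−0=0 ⇒ 0
Ȟ^1: (6−0)−6=0 plus torsion [2] ⇒ Z/2
Ȟ^2: (0−0)−0=0 ⇒ 0

Ȟ^0 = 0, Ȟ^1 = Z/2 and Ȟ^2 = 0


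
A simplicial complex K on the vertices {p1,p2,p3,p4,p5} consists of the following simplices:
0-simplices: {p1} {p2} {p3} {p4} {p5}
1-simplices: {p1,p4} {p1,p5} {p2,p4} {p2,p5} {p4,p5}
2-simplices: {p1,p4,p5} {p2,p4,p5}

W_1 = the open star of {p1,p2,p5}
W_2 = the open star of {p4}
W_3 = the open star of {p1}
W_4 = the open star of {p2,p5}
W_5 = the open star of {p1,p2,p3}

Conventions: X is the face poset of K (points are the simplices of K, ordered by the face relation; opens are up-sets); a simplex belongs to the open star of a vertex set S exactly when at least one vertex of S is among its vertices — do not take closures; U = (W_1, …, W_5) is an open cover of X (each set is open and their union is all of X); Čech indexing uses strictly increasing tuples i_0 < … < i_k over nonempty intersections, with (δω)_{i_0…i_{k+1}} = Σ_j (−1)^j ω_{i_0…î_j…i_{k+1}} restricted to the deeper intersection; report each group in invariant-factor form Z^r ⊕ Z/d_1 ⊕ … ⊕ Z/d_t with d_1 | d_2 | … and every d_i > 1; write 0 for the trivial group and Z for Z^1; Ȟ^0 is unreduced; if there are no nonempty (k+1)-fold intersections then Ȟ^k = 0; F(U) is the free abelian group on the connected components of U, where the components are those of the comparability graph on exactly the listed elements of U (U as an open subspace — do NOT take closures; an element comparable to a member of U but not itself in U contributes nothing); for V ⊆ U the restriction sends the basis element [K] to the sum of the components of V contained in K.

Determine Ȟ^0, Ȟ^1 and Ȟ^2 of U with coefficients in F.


intersection data:
  W1={{p1},{p2},{p5},{p1,p4},{p1,p5},{p2,p4},{p2,p5},{p4,p5},{p1,p4,p5},{p2,p4,p5}} W2={{p4},{p1,p4},{p2,p4},{p4,p5},{p1,p4,p5},{p2,p4,p5}} W3={{p1},{p1,p4},{p1,p5},{p1,p4,p5}} W4={{p2},{p5},{p1,p5},{p2,p4},{p2,p5},{p4,p5},{p1,p4,p5},{p2,p4,p5}} W5={{p1},{p2},{p3},{p1,p4},{p1,p5},{p2,p4},{p2,p5},{p1,p4,p5},{p2,p4,p5}}
  W12={{p1,p4},{p2,p4},{p4,p5},{p1,p4,p5},{p2,p4,p5}} W13={{p1},{p1,p4},{p1,p5},{p1,p4,p5}} W14={{p2},{p5},{p1,p5},{p2,p4},{p2,p5},{p4,p5},{p1,p4,p5},{p2,p4,p5}} W15={{p1},{p2},{p1,p4},{p1,p5},{p2,p4},{p2,p5},{p1,p4,p5},{p2,p4,p5}} W23={{p1,p4},{p1,p4,p5}} W24={{p2,p4},{p4,p5},{p1,p4,p5},{p2,p4,p5}} W25={{p1,p4},{p2,p4},{p1,p4,p5},{p2,p4,p5}} W34={{p1,p5},{p1,p4,p5}} W35={{p1},{p1,p4},{p1,p5},{p1,p4,p5}} W45={{p2},{p1,p5},{p2,p4},{p2,p5},{p1,p4,p5},{p2,p4,p5}}
  W123={{p1,p4},{p1,p4,p5}} W124={{p2,p4},{p4,p5},{p1,p4,p5},{p2,p4,p5}} W125={{p1,p4},{p2,p4},{p1,p4,p5},{p2,p4,p5}} W134={{p1,p5},{p1,p4,p5}} W135={{p1},{p1,p4},{p1,p5},{p1,p4,p5}} W145={{p2},{p1,p5},{p2,p4},{p2,p5},{p1,p4,p5},{p2,p4,p5}} W234={{p1,p4,p5}} W235={{p1,p4},{p1,p4,p5}} W245={{p2,p4},{p1,p4,p5},{p2,p4,p5}} W345={{p1,p5},{p1,p4,p5}}
  W1234={{p1,p4,p5}} W1235={{p1,p4},{p1,p4,p5}} W1245={{p2,p4},{p1,p4,p5},{p2,p4,p5}} W1345={{p1,p5},{p1,p4,p5}} W2345={{p1,p4,p5}}
  W12345={{p1,p4,p5}}
components per intersection:
  W1: {{p1},{p2},{p5},{p1,p4},{p1,p5},{p2,p4},{p2,p5},{p4,p5},{p1,p4,p5},{p2,p4,p5}}
  W2: {{p4},{p1,p4},{p2,p4},{p4,p5},{p1,p4,p5},{p2,p4,p5}}
  W3: {{p1},{p1,p4},{p1,p5},{p1,p4,p5}}
  W4: {{p2},{p5},{p1,p5},{p2,p4},{p2,p5},{p4,p5},{p1,p4,p5},{p2,p4,p5}}
  W5: {{p1},{p1,p4},{p1,p5},{p1,p4,p5}} {{p2},{p2,p4},{p2,p5},{p2,p4,p5}} {{p3}}
  W12: {{p1,p4},{p2,p4},{p4,p5},{p1,p4,p5},{p2,p4,p5}}
  W13: {{p1},{p1,p4},{p1,p5},{p1,p4,p5}}
  W14: {{p2},{p5},{p1,p5},{p2,p4},{p2,p5},{p4,p5},{p1,p4,p5},{p2,p4,p5}}
  W15: {{p1},{p1,p4},{p1,p5},{p1,p4,p5}} {{p2},{p2,p4},{p2,p5},{p2,p4,p5}}
  W23: {{p1,p4},{p1,p4,p5}}
  W24: {{p2,p4},{p4,p5},{p1,p4,p5},{p2,p4,p5}}
  W25: {{p1,p4},{p1,p4,p5}} {{p2,p4},{p2,p4,p5}}
  W34: {{p1,p5},{p1,p4,p5}}
  W35: {{p1},{p1,p4},{p1,p5},{p1,p4,p5}}
  W45: {{p2},{p2,p4},{p2,p5},{p2,p4,p5}} {{p1,p5},{p1,p4,p5}}
  W123: {{p1,p4},{p1,p4,p5}}
  W124: {{p2,p4},{p4,p5},{p1,p4,p5},{p2,p4,p5}}
  W125: {{p1,p4},{p1,p4,p5}} {{p2,p4},{p2,p4,p5}}
  W134: {{p1,p5},{p1,p4,p5}}
  W135: {{p1},{p1,p4},{p1,p5},{p1,p4,p5}}
  W145: {{p2},{p2,p4},{p2,p5},{p2,p4,p5}} {{p1,p5},{p1,p4,p5}}
  W234: {{p1,p4,p5}}
  W235: {{p1,p4},{p1,p4,p5}}
  W245: {{p2,p4},{p2,p4,p5}} {{p1,p4,p5}}
  W345: {{p1,p5},{p1,p4,p5}}
  W1234: {{p1,p4,p5}}
  W1235: {{p1,p4},{p1,p4,p5}}
  W1245: {{p2,p4},{p2,p4,p5}} {{p1,p4,p5}}
  W1345: {{p1,p5},{p1,p4,p5}}
  W2345: {{p1,p4,p5}}
  W12345: {{p1,p4,p5}}
C dims 7,13,13,6; δ0: rk 5, SNF 1^5; δ1: rk 8, SNF 1^8; δ2: rk 5, SNF 1^5
Ȟ^0 = (7 − 5) − 0 = 2, so Ȟ^0 ≅ Z^2
Ȟ^1 = (13 − 8) − 5 = 0, so Ȟ^1 ≅ 0
Ȟ^2 = (13 − 5) − 8 = 0, so Ȟ^2 ≅ 0

Ȟ^0(U;F) ≅ Z^2; Ȟ^1(U;F) ≅ 0; Ȟ^2(U;F) ≅ 0


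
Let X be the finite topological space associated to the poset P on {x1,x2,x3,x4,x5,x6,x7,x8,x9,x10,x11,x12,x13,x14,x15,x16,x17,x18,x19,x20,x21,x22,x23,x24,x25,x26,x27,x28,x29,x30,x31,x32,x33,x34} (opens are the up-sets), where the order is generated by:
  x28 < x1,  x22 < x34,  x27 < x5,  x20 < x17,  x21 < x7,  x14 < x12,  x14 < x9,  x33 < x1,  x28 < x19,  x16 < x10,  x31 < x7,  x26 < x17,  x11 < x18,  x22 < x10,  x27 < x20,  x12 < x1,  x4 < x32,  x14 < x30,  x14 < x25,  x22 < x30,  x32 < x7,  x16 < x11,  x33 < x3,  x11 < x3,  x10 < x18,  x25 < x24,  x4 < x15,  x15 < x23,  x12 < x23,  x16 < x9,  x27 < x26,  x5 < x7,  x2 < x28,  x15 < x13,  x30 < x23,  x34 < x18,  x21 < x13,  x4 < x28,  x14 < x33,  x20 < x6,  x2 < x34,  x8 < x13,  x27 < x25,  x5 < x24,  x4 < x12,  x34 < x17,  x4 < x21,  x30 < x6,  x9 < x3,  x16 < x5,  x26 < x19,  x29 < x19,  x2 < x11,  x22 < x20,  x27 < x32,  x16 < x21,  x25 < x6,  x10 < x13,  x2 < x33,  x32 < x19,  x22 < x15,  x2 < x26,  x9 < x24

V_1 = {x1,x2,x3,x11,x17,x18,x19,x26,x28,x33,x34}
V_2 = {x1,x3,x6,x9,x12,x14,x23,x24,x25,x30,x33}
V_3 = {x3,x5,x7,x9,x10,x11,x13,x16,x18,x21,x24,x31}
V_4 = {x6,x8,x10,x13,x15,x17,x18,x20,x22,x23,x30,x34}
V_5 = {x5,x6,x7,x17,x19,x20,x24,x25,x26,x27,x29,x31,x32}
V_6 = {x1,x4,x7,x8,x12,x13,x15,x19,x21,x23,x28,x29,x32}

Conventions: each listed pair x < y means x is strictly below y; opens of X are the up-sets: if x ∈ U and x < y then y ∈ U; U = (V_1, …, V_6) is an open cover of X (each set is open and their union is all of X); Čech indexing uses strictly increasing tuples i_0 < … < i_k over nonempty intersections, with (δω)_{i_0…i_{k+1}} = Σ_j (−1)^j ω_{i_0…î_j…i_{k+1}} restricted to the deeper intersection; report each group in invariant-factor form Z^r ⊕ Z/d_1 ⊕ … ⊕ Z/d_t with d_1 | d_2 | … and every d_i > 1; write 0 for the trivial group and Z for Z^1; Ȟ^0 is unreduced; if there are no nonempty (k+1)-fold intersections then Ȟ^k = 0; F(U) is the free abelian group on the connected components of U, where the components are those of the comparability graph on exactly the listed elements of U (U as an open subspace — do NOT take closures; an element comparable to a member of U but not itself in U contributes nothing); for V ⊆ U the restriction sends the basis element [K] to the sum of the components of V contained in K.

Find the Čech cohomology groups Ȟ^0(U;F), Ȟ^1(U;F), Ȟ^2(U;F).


nerve of the cover:
  V12={x1,x3,x33} V13={x3,x11,x18} V14={x17,x18,x34} V15={x17,x19,x26} V16={x1,x19,x28} V23={x3,x9,x24} V24={x6,x23,x30} V25={x6,x24,x25} V26={x1,x12,x23} V34={x10,x13,x18} V35={x5,x7,x24,x31} V36={x7,x13,x21} V45={x6,x17,x20} V46={x8,x13,x15,x23} V56={x7,x19,x29,x32}
  V123={x3} V126={x1} V134={x18} V145={x17} V156={x19} V235={x24} V245={x6} V246={x23} V346={x13} V356={x7}
components per intersection:
  V1: {x1,x2,x3,x11,x17,x18,x19,x26,x28,x33,x34}
  V2: {x1,x3,x6,x9,x12,x14,x23,x24,x25,x30,x33}
  V3: {x3,x5,x7,x9,x10,x11,x13,x16,x18,x21,x24,x31}
  V4: {x6,x8,x10,x13,x15,x17,x18,x20,x22,x23,x30,x34}
  V5: {x5,x6,x7,x17,x19,x20,x24,x25,x26,x27,x29,x31,x32}
  V6: {x1,x4,x7,x8,x12,x13,x15,x19,x21,x23,x28,x29,x32}
  V12: {x1,x3,x33}
  V13: {x3,x11,x18}
  V14: {x17,x18,x34}
  V15: {x17,x19,x26}
  V16: {x1,x19,x28}
  V23: {x3,x9,x24}
  V24: {x6,x23,x30}
  V25: {x6,x24,x25}
  V26: {x1,x12,x23}
  V34: {x10,x13,x18}
  V35: {x5,x7,x24,x31}
  V36: {x7,x13,x21}
  V45: {x6,x17,x20}
  V46: {x8,x13,x15,x23}
  V56: {x7,x19,x29,x32}
  V123: {x3}
  V126: {x1}
  V134: {x18}
  V145: {x17}
  V156: {x19}
  V235: {x24}
  V245: {x6}
  V246: {x23}
  V346: {x13}
  V356: {x7}
C dims 6,15,10; δ0: rk 5, SNF 1^5; δ1: rk 10, SNF 1^9·2
Ȟ^0 = (6 − 5) − 0 = 1, so Ȟ^0 ≅ Z
Ȟ^1 = (15 − 10) − 5 = 0, so Ȟ^1 ≅ 0
Ȟ^2 = (10 − 0) − 10 = 0 plus torsion [2], so Ȟ^2 ≅ Z/2

Ȟ^0 = Z, Ȟ^1 = 0, Ȟ^2 = Z/2


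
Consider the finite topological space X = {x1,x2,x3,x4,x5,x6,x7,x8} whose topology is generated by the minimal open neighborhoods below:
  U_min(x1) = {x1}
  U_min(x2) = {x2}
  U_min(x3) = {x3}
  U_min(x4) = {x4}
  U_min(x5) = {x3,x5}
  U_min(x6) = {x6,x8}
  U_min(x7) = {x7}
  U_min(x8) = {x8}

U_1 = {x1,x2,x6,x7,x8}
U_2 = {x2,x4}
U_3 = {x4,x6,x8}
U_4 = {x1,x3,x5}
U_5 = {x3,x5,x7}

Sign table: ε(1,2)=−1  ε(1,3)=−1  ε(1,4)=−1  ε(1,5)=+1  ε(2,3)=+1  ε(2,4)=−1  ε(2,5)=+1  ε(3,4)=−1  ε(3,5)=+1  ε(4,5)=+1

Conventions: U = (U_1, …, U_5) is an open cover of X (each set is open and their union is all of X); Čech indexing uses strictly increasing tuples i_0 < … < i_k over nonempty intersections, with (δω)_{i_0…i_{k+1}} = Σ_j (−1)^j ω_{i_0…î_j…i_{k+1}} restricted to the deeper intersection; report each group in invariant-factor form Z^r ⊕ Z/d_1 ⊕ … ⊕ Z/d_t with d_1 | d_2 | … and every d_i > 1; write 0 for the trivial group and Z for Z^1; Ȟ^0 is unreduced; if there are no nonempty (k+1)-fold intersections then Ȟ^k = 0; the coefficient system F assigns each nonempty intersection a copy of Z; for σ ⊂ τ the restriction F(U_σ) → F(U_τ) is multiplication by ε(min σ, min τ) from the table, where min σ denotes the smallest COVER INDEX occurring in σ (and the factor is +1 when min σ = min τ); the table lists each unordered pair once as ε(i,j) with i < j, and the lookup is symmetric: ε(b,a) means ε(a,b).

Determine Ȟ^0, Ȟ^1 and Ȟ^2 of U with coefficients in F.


Ȟ^0 ≅ 0, Ȟ^1 ≅ Z ⊕ Z/2, Ȟ^2 ≅ 0

nonempty intersections:
  U12={x2} U13={x6,x8} U14={x1} U15={x7} U23={x4} U45={x3,x5}
C dims 5,6; δ0: rk 5, SNF 1^4·2
Ȟ^0: (5−5)−0=0 ⇒ 0
Ȟ^1: (6−0)−5=1 plus torsion [2] ⇒ Z ⊕ Z/2
Ȟ^2: (0−0)−0=0 ⇒ 0


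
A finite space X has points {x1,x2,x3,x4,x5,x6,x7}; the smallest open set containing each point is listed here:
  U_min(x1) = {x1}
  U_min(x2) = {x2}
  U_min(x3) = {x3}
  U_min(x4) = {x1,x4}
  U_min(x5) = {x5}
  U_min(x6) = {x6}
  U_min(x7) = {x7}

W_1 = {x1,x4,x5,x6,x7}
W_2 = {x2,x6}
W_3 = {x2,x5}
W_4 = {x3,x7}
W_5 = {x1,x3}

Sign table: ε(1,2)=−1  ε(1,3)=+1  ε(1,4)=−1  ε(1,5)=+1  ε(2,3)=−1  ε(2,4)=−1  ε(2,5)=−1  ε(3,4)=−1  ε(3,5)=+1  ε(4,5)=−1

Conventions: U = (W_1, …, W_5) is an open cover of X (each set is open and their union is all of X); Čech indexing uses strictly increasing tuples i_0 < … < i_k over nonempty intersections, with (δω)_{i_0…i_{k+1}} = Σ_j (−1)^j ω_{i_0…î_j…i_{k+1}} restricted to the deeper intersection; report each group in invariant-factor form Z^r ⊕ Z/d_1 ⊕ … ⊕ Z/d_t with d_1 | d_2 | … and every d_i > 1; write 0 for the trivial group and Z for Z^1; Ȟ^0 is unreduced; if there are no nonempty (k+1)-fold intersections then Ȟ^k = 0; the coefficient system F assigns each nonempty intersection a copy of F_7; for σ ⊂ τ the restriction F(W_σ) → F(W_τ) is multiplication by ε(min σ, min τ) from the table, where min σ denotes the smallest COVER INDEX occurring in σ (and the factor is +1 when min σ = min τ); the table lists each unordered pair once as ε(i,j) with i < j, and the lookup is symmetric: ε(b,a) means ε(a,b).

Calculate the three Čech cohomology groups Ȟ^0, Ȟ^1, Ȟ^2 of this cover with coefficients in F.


nerve simplices:
  W12={x6} W13={x5} W14={x7} W15={x1} W23={x2} W45={x3}
C dims 5,6; δ0: rk_F7 4
degree 0: 5−4−0 = 1 → Ȟ^0 ≅ Z/7
degree 1: 6−0−4 = 2 → Ȟ^1 ≅ Z/7 ⊕ Z/7
degree 2: 0−0−0 = 0 → Ȟ^2 ≅ 0

Ȟ^0 ≅ Z/7,  Ȟ^1 ≅ Z/7 ⊕ Z/7,  Ȟ^2 ≅ 0


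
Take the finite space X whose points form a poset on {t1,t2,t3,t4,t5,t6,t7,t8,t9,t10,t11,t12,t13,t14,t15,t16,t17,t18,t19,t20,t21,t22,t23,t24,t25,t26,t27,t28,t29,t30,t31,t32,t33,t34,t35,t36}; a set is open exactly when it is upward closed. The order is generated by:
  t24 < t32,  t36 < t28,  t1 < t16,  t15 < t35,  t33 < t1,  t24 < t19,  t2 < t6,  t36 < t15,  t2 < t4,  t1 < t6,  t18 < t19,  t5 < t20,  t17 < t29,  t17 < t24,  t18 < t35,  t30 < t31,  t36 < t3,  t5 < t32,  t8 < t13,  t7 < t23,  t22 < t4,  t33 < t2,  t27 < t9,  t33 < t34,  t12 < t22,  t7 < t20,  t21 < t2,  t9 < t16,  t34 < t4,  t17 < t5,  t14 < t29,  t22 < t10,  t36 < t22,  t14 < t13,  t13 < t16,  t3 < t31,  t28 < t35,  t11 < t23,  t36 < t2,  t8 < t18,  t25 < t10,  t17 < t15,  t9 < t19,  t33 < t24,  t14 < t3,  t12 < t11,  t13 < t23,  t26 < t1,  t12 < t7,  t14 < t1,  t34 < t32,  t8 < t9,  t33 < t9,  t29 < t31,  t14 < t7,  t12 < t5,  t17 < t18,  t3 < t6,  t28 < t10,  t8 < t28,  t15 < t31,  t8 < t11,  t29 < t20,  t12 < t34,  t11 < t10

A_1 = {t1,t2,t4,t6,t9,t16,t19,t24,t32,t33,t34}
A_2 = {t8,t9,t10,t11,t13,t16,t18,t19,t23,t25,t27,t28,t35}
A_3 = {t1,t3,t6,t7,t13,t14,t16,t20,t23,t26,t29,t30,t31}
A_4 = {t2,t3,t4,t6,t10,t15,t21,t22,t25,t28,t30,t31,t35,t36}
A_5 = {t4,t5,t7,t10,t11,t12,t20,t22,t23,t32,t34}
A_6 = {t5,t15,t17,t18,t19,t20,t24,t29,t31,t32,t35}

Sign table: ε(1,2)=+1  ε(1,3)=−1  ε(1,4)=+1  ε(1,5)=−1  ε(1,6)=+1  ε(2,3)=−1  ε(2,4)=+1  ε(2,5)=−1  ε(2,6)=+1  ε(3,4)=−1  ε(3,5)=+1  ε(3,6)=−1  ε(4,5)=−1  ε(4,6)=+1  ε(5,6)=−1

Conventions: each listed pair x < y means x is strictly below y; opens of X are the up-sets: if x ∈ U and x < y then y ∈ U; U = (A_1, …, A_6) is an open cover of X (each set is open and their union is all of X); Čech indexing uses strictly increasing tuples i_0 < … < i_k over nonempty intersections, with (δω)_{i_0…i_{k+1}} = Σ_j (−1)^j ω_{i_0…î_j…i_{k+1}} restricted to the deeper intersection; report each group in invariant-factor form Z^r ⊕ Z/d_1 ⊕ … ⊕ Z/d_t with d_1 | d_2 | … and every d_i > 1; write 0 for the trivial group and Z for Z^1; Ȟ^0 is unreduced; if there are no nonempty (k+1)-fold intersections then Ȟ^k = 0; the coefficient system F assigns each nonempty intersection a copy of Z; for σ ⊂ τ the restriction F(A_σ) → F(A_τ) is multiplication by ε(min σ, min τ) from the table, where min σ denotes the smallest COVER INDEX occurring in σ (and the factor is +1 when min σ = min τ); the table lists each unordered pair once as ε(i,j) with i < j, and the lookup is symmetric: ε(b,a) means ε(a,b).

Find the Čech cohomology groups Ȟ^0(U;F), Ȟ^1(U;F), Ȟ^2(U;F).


Ȟ^0 = Z, Ȟ^1 = 0, Ȟ^2 = Z/2

intersection data:
  A12={t9,t16,t19} A13={t1,t6,t16} A14={t2,t4,t6} A15={t4,t32,t34} A16={t19,t24,t32} A23={t13,t16,t23} A24={t10,t25,t28,t35} A25={t10,t11,t23} A26={t18,t19,t35} A34={t3,t6,t30,t31} A35={t7,t20,t23} A36={t20,t29,t31} A45={t4,t10,t22} A46={t15,t31,t35} A56={t5,t20,t32}
  A123={t16} A126={t19} A134={t6} A145={t4} A156={t32} A235={t23} A245={t10} A246={t35} A346={t31} A356={t20}
C dims 6,15,10; δ0: rk 5, SNF 1^5; δ1: rk 10, SNF 1^9·2
Ȟ^0 = (6 − 5) − 0 = 1, so Ȟ^0 ≅ Z
Ȟ^1 = (15 − 10) − 5 = 0, so Ȟ^1 ≅ 0
Ȟ^2 = (10 − 0) − 10 = 0 plus torsion [2], so Ȟ^2 ≅ Z/2


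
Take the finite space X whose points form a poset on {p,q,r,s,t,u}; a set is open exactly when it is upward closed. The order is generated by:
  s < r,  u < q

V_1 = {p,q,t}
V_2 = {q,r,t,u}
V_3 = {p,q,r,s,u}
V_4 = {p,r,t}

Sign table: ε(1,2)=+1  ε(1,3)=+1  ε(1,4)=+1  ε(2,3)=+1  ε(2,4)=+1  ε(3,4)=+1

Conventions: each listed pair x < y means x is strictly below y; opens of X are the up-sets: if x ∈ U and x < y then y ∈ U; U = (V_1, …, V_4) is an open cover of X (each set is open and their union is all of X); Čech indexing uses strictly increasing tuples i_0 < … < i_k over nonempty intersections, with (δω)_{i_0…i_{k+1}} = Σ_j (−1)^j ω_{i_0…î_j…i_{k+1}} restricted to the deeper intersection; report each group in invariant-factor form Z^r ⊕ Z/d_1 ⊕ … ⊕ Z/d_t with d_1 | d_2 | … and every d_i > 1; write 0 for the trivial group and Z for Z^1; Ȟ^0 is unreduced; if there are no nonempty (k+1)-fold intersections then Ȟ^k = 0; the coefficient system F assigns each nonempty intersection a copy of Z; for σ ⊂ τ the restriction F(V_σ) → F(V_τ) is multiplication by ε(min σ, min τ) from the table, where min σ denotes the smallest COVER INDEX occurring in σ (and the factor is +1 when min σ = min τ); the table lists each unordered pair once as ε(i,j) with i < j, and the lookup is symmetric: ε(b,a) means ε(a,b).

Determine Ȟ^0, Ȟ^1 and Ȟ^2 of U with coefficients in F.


Ȟ^0 ≅ Z, Ȟ^1 ≅ 0 and Ȟ^2 ≅ Z

nerve of the cover:
  V12={q,t} V13={p,q} V14={p,t} V23={q,r,u} V24={r,t} V34={p,r}
  V123={q} V124={t} V134={p} V234={r}
C dims 4,6,4; δ0: rk 3, SNF 1^3; δ1: rk 3, SNF 1^3
Ȟ^0 = (4 − 3) − 0 = 1, so Ȟ^0 ≅ Z
Ȟ^1 = (6 − 3) − 3 = 0, so Ȟ^1 ≅ 0
Ȟ^2 = (4 − 0) − 3 = 1, so Ȟ^2 ≅ Z


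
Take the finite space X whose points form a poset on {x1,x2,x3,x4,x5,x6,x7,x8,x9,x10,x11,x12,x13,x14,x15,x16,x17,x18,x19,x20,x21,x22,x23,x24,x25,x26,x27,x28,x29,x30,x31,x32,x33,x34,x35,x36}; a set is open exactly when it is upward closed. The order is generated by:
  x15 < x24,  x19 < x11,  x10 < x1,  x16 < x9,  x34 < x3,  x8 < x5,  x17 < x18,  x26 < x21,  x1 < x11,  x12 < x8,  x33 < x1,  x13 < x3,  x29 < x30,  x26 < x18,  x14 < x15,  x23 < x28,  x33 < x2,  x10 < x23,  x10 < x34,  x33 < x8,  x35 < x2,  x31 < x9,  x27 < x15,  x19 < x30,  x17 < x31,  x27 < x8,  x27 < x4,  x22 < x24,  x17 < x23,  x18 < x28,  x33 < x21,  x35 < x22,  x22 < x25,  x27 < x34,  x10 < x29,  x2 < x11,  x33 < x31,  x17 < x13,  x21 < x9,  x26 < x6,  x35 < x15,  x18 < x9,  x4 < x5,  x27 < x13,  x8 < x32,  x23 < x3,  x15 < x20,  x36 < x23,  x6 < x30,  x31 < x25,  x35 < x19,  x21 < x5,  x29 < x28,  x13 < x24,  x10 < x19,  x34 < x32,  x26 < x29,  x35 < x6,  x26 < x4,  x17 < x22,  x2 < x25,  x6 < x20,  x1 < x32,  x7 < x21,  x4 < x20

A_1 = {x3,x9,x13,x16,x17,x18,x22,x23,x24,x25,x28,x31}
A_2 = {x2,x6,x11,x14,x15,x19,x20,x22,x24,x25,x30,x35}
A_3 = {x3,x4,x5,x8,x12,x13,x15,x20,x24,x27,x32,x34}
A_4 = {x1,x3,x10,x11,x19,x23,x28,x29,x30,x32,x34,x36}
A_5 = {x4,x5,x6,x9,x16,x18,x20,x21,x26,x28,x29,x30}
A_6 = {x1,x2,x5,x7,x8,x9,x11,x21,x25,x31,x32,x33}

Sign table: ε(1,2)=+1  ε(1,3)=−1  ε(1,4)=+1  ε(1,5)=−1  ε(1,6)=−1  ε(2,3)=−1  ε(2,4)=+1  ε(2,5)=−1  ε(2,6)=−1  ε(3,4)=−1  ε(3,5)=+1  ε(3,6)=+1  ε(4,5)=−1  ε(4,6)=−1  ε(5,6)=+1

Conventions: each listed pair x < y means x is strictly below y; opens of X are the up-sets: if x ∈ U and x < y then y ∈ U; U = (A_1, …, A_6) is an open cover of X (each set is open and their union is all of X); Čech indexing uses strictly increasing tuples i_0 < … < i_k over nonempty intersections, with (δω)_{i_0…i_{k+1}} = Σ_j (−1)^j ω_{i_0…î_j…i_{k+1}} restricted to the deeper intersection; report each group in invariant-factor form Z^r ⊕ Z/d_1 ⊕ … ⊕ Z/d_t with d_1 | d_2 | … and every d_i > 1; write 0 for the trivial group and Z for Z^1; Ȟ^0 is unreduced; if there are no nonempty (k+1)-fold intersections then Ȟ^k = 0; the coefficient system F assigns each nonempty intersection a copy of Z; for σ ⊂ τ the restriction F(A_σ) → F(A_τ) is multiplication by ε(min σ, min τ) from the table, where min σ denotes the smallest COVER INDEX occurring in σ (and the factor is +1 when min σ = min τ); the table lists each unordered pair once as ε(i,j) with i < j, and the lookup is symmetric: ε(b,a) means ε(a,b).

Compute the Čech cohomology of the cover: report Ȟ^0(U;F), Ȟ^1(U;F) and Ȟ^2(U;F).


nerve of the cover:
  A12={x22,x24,x25} A13={x3,x13,x24} A14={x3,x23,x28} A15={x9,x16,x18,x28} A16={x9,x25,x31} A23={x15,x20,x24} A24={x11,x19,x30} A25={x6,x20,x30} A26={x2,x11,x25} A34={x3,x32,x34} A35={x4,x5,x20} A36={x5,x8,x32} A45={x28,x29,x30} A46={x1,x11,x32} A56={x5,x9,x21}
  A123={x24} A126={x25} A134={x3} A145={x28} A156={x9} A235={x20} A245={x30} A246={x11} A346={x32} A356={x5}
C dims 6,15,10; δ0: rk 5, SNF 1^5; δ1: rk 10, SNF 1^9·2
Ȟ^0 = (6 − 5) − 0 = 1, so Ȟ^0 ≅ Z
Ȟ^1 = (15 − 10) − 5 = 0, so Ȟ^1 ≅ 0
Ȟ^2 = (10 − 0) − 10 = 0 plus torsion [2], so Ȟ^2 ≅ Z/2

Ȟ^0(U;F) ≅ Z; Ȟ^1(U;F) ≅ 0; Ȟ^2(U;F) ≅ Z/2
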